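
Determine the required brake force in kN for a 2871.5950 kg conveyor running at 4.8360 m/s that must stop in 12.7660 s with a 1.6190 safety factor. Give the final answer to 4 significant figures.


F = 2871.5950 * 4.8360 / 12.7660 * 1.6190 / 1000
F = 1.761 kN


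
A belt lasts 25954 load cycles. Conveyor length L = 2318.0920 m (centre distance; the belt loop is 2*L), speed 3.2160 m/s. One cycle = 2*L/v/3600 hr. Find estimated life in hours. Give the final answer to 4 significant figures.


cycle_time = 2 * 2318.0920 / 3.2160 / 3600 = 0.400444 hr
life = 25954 * 0.400444 = 10390 hours


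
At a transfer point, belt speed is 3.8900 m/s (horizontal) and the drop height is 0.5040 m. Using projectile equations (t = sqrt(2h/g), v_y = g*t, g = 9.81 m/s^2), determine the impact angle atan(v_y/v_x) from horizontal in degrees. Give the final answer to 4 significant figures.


t = sqrt(2*0.5040/9.81) = 0.32055 s
v_y = 9.81 * 0.32055 = 3.1446 m/s
angle = atan(3.1446 / 3.8900) = 38.95 deg


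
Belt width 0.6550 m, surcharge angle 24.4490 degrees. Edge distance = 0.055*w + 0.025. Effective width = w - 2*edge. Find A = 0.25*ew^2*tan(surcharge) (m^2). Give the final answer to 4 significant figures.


edge = 0.055*0.6550 + 0.025 = 0.061025 m
ew = 0.6550 - 2*0.061025 = 0.53295 m
A = 0.25 * 0.53295^2 * tan(24.4490 deg)
A = 0.03228 m^2


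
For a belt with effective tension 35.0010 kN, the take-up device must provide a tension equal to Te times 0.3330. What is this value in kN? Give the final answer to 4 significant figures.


T_tu = 35.0010 * 0.3330
T_tu = 11.66 kN


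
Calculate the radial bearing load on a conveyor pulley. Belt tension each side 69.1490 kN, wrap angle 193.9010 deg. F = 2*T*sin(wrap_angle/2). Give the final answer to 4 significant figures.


F = 2 * 69.1490 * sin(193.9010/2 deg)
F = 137.3 kN


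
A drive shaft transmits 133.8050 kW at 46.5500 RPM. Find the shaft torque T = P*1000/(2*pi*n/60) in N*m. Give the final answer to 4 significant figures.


omega = 2*pi*46.5500/60 = 4.8747 rad/s
T = 133.8050*1000 / 4.8747
T = 27450 N*m


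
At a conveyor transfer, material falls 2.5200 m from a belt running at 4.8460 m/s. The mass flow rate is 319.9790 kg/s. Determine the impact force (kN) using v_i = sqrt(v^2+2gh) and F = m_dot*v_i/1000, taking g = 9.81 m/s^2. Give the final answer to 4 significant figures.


v_i = sqrt(4.8460^2 + 2*9.81*2.5200) = 8.53968 m/s
F = 319.9790 * 8.53968 / 1000
F = 2.733 kN


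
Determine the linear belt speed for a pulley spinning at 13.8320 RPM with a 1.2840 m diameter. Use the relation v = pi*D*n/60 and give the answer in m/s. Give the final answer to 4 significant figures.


v = pi * 1.2840 * 13.8320 / 60
v = 0.9299 m/s


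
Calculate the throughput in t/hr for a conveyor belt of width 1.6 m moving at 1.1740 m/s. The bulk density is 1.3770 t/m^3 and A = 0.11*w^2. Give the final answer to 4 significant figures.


A = 0.11 * 1.6^2 = 0.2816 m^2
C = 0.2816 * 1.1740 * 1.3770 * 3600
C = 1639 t/hr


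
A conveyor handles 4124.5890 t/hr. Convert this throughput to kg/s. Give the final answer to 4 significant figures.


m_dot = 4124.5890 * 1000 / 3600
m_dot = 1146 kg/s


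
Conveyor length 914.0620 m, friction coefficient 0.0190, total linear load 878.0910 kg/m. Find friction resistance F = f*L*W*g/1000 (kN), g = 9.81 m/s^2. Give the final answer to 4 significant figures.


F = 0.0190 * 914.0620 * 878.0910 * 9.81 / 1000
F = 149.6 kN


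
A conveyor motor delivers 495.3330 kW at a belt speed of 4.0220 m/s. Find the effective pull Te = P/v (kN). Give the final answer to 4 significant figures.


Te = P / v = 495.3330 / 4.0220
Te = 123.2 kN


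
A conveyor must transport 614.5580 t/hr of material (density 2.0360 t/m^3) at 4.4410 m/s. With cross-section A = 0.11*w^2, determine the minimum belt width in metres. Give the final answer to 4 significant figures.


A_req = 614.5580 / (4.4410 * 2.0360 * 3600) = 0.01888 m^2
w = sqrt(0.01888 / 0.11)
w = 0.4143 m


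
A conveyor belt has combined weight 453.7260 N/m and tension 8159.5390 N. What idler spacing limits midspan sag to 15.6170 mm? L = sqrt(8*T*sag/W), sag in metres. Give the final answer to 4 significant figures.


sag = 15.6170/1000 = 0.015617 m
L = sqrt(8 * 8159.5390 * 0.015617 / 453.7260)
L = 1.499 m


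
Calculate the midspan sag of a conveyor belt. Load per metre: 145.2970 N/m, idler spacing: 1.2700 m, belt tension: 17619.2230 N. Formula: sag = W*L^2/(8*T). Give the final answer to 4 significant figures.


sag = 145.2970 * 1.2700^2 / (8 * 17619.2230)
sag = 0.001663 m


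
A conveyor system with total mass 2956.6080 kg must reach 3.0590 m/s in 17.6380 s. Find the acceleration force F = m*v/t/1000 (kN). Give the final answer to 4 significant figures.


F = 2956.6080 * 3.0590 / 17.6380 / 1000
F = 0.5128 kN


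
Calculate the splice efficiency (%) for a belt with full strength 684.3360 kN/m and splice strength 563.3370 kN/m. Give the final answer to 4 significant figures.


Eff = 563.3370 / 684.3360 * 100
Eff = 82.32 %


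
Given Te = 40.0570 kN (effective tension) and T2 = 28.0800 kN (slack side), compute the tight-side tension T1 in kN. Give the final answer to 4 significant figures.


T1 = Te + T2 = 40.0570 + 28.0800
T1 = 68.14 kN


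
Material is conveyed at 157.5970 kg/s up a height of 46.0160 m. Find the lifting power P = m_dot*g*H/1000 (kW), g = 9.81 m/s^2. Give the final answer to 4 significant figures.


P = 157.5970 * 9.81 * 46.0160 / 1000
P = 71.14 kW


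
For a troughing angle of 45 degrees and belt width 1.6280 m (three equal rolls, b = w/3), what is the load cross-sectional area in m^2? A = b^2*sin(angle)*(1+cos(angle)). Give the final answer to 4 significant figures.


b = 1.6280/3 = 0.542667 m
A = 0.542667^2 * sin(45 deg) * (1 + cos(45 deg))
A = 0.3555 m^2


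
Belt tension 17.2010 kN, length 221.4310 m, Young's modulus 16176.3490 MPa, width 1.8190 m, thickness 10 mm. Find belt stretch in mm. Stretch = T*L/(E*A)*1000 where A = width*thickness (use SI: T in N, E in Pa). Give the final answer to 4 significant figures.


A = 1.8190 * 0.01 = 0.01819 m^2
Stretch = 17.2010*1000 * 221.4310 / (16176.3490e6 * 0.01819) * 1000
Stretch = 12.94 mm


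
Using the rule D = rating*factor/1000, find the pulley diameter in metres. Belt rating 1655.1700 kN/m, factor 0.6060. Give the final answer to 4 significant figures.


D = 1655.1700 * 0.6060 / 1000
D = 1.003 m


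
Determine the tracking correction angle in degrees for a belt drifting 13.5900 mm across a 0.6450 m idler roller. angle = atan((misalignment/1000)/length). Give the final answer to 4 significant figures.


misalign_m = 13.5900 / 1000 = 0.013590 m
angle = atan(0.013590 / 0.6450)
angle = 1.207 deg


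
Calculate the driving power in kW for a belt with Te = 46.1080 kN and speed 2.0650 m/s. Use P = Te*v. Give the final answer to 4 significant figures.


P = Te * v = 46.1080 * 2.0650
P = 95.21 kW


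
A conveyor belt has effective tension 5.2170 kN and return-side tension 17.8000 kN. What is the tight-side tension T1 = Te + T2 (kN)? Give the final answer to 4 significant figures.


T1 = Te + T2 = 5.2170 + 17.8000
T1 = 23.02 kN


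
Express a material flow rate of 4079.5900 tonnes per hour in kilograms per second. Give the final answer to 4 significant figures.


m_dot = 4079.5900 * 1000 / 3600
m_dot = 1133 kg/s


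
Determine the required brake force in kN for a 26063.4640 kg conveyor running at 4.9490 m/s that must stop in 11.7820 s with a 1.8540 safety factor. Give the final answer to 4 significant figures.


F = 26063.4640 * 4.9490 / 11.7820 * 1.8540 / 1000
F = 20.30 kN


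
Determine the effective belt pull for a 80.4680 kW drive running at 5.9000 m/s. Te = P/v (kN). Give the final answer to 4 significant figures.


Te = P / v = 80.4680 / 5.9000
Te = 13.64 kN


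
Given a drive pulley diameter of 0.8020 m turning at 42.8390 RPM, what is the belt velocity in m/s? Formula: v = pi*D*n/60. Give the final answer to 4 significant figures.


v = pi * 0.8020 * 42.8390 / 60
v = 1.799 m/s


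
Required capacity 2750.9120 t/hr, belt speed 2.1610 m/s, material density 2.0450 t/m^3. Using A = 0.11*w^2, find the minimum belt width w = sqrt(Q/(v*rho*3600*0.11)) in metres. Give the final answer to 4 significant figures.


A_req = 2750.9120 / (2.1610 * 2.0450 * 3600) = 0.172912 m^2
w = sqrt(0.172912 / 0.11)
w = 1.254 m


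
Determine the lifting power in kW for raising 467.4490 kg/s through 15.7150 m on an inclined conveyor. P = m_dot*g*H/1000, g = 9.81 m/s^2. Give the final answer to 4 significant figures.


P = 467.4490 * 9.81 * 15.7150 / 1000
P = 72.06 kW


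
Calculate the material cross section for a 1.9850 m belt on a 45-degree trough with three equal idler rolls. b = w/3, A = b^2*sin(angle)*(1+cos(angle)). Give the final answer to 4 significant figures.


b = 1.9850/3 = 0.661667 m
A = 0.661667^2 * sin(45 deg) * (1 + cos(45 deg))
A = 0.5285 m^2


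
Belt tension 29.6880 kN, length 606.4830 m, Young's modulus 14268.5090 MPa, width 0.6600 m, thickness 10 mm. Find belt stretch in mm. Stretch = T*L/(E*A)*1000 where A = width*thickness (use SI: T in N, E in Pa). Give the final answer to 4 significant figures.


A = 0.6600 * 0.01 = 0.00660 m^2
Stretch = 29.6880*1000 * 606.4830 / (14268.5090e6 * 0.00660) * 1000
Stretch = 191.2 mm


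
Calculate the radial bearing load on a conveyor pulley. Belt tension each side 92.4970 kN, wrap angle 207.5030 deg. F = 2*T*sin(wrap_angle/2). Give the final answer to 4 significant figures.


F = 2 * 92.4970 * sin(207.5030/2 deg)
F = 179.7 kN


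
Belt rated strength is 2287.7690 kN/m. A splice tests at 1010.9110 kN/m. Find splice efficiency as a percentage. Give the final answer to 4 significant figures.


Eff = 1010.9110 / 2287.7690 * 100
Eff = 44.19 %


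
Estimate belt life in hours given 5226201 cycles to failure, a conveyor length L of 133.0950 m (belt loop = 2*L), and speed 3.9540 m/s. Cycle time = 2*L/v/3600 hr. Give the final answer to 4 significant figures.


cycle_time = 2 * 133.0950 / 3.9540 / 3600 = 0.0187005 hr
life = 5226201 * 0.0187005 = 97730 hours


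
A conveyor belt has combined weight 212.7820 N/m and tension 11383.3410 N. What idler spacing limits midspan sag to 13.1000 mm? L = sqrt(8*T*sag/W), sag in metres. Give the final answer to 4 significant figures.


sag = 13.1000/1000 = 0.013100 m
L = sqrt(8 * 11383.3410 * 0.013100 / 212.7820)
L = 2.368 m


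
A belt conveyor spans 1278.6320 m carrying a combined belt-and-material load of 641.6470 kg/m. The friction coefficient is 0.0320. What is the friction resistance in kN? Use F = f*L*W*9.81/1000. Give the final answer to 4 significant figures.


F = 0.0320 * 1278.6320 * 641.6470 * 9.81 / 1000
F = 257.5 kN


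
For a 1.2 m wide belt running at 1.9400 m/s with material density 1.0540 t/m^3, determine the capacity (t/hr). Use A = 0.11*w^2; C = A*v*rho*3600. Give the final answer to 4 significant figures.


A = 0.11 * 1.2^2 = 0.1584 m^2
C = 0.1584 * 1.9400 * 1.0540 * 3600
C = 1166 t/hr


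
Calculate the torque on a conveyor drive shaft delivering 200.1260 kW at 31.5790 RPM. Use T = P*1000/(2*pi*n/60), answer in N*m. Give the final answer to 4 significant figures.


omega = 2*pi*31.5790/60 = 3.30695 rad/s
T = 200.1260*1000 / 3.30695
T = 60520 N*m


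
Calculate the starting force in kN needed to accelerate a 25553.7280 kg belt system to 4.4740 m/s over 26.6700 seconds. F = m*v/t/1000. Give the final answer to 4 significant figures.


F = 25553.7280 * 4.4740 / 26.6700 / 1000
F = 4.287 kN


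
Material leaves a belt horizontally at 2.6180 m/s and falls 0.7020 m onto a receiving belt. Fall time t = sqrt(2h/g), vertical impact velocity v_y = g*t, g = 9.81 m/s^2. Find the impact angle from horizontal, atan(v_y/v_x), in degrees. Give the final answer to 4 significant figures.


t = sqrt(2*0.7020/9.81) = 0.378311 s
v_y = 9.81 * 0.378311 = 3.71123 m/s
angle = atan(3.71123 / 2.6180) = 54.80 deg


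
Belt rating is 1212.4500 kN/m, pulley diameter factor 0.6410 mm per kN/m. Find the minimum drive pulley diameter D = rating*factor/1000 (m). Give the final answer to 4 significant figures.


D = 1212.4500 * 0.6410 / 1000
D = 0.7772 m


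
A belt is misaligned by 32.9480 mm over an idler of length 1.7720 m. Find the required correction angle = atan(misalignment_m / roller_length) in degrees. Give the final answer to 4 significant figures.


misalign_m = 32.9480 / 1000 = 0.032948 m
angle = atan(0.032948 / 1.7720)
angle = 1.065 deg


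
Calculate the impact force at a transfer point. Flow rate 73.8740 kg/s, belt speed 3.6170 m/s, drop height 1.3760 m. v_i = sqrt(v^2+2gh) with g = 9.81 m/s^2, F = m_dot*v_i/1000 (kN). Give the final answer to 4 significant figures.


v_i = sqrt(3.6170^2 + 2*9.81*1.3760) = 6.33086 m/s
F = 73.8740 * 6.33086 / 1000
F = 0.4677 kN


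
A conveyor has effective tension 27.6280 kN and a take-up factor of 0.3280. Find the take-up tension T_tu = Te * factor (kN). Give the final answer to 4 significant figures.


T_tu = 27.6280 * 0.3280
T_tu = 9.062 kN


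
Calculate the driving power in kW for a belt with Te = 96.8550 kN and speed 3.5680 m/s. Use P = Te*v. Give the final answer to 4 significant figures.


P = Te * v = 96.8550 * 3.5680
P = 345.6 kW


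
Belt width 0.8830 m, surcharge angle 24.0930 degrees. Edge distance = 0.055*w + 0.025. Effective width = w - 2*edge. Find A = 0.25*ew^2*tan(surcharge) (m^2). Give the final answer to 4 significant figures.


edge = 0.055*0.8830 + 0.025 = 0.073565 m
ew = 0.8830 - 2*0.073565 = 0.73587 m
A = 0.25 * 0.73587^2 * tan(24.0930 deg)
A = 0.06054 m^2


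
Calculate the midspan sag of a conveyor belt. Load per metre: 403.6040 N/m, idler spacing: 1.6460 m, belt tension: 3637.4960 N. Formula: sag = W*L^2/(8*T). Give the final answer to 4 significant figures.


sag = 403.6040 * 1.6460^2 / (8 * 3637.4960)
sag = 0.03758 m


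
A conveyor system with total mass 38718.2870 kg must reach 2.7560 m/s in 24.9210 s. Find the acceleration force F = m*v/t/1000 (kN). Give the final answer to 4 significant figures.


F = 38718.2870 * 2.7560 / 24.9210 / 1000
F = 4.282 kN


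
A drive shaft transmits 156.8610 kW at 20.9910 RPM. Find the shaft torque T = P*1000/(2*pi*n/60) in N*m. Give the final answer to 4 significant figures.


omega = 2*pi*20.9910/60 = 2.19817 rad/s
T = 156.8610*1000 / 2.19817
T = 71360 N*m


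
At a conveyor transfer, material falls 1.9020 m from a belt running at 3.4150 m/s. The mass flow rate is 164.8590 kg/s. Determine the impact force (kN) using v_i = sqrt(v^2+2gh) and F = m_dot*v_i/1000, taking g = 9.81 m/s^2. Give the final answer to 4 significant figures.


v_i = sqrt(3.4150^2 + 2*9.81*1.9020) = 6.99853 m/s
F = 164.8590 * 6.99853 / 1000
F = 1.154 kN


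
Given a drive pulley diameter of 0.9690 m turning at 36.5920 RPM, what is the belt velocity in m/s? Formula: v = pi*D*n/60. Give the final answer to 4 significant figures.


v = pi * 0.9690 * 36.5920 / 60
v = 1.857 m/s


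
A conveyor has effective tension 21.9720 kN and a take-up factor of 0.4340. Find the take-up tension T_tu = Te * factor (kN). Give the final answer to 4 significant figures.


T_tu = 21.9720 * 0.4340
T_tu = 9.536 kN


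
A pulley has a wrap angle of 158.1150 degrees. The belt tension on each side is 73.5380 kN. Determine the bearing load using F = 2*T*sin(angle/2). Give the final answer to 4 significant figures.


F = 2 * 73.5380 * sin(158.1150/2 deg)
F = 144.4 kN


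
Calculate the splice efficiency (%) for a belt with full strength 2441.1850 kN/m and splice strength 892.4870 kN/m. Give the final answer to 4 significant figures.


Eff = 892.4870 / 2441.1850 * 100
Eff = 36.56 %


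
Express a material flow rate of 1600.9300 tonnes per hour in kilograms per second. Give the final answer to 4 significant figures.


m_dot = 1600.9300 * 1000 / 3600
m_dot = 444.7 kg/s


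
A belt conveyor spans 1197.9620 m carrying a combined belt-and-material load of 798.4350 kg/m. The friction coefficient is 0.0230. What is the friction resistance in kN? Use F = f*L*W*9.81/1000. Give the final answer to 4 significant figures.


F = 0.0230 * 1197.9620 * 798.4350 * 9.81 / 1000
F = 215.8 kN


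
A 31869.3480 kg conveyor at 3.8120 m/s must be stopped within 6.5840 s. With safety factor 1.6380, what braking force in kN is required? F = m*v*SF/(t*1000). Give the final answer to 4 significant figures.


F = 31869.3480 * 3.8120 / 6.5840 * 1.6380 / 1000
F = 30.22 kN


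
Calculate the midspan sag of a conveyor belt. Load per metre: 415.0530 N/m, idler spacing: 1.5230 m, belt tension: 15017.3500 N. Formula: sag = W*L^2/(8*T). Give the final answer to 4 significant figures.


sag = 415.0530 * 1.5230^2 / (8 * 15017.3500)
sag = 0.008013 m


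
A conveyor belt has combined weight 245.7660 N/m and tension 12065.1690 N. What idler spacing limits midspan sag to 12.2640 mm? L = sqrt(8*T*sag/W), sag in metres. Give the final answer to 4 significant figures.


sag = 12.2640/1000 = 0.012264 m
L = sqrt(8 * 12065.1690 * 0.012264 / 245.7660)
L = 2.195 m


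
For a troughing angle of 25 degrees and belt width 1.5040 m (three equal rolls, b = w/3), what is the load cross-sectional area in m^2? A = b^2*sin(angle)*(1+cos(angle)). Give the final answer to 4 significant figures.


b = 1.5040/3 = 0.501333 m
A = 0.501333^2 * sin(25 deg) * (1 + cos(25 deg))
A = 0.2025 m^2


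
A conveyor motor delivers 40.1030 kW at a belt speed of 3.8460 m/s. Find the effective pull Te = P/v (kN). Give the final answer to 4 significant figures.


Te = P / v = 40.1030 / 3.8460
Te = 10.43 kN


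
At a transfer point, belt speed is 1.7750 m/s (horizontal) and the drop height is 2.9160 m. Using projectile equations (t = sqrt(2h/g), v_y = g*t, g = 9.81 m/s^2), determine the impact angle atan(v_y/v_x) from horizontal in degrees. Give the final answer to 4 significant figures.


t = sqrt(2*2.9160/9.81) = 0.771035 s
v_y = 9.81 * 0.771035 = 7.56385 m/s
angle = atan(7.56385 / 1.7750) = 76.79 deg


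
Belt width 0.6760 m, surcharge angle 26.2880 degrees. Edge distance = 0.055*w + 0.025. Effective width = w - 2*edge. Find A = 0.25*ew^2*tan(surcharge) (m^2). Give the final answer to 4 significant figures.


edge = 0.055*0.6760 + 0.025 = 0.06218 m
ew = 0.6760 - 2*0.06218 = 0.55164 m
A = 0.25 * 0.55164^2 * tan(26.2880 deg)
A = 0.03758 m^2


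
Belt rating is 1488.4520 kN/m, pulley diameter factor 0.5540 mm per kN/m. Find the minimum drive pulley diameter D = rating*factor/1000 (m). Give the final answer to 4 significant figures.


D = 1488.4520 * 0.5540 / 1000
D = 0.8246 m


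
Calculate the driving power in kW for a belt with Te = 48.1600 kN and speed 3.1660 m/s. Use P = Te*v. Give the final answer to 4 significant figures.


P = Te * v = 48.1600 * 3.1660
P = 152.5 kW


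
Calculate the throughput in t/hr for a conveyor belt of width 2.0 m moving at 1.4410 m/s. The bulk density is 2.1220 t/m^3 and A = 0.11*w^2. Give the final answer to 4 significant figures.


A = 0.11 * 2.0^2 = 0.44 m^2
C = 0.44 * 1.4410 * 2.1220 * 3600
C = 4844 t/hr


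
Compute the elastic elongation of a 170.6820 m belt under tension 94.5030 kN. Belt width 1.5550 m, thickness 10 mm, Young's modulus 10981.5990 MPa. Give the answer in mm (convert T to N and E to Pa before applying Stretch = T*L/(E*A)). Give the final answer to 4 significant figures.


A = 1.5550 * 0.01 = 0.01555 m^2
Stretch = 94.5030*1000 * 170.6820 / (10981.5990e6 * 0.01555) * 1000
Stretch = 94.46 mm


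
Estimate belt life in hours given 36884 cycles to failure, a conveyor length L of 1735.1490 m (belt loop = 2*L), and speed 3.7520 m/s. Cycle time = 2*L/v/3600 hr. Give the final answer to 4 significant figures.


cycle_time = 2 * 1735.1490 / 3.7520 / 3600 = 0.256922 hr
life = 36884 * 0.256922 = 9476 hours


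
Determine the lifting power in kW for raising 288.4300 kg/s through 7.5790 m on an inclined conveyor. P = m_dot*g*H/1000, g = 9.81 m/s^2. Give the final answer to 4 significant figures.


P = 288.4300 * 9.81 * 7.5790 / 1000
P = 21.44 kW


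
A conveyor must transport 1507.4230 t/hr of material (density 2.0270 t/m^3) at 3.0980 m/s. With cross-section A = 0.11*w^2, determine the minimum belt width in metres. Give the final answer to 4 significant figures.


A_req = 1507.4230 / (3.0980 * 2.0270 * 3600) = 0.0666803 m^2
w = sqrt(0.0666803 / 0.11)
w = 0.7786 m


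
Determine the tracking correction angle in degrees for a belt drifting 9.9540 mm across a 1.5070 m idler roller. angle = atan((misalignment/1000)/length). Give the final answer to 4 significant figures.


misalign_m = 9.9540 / 1000 = 0.009954 m
angle = atan(0.009954 / 1.5070)
angle = 0.3784 deg


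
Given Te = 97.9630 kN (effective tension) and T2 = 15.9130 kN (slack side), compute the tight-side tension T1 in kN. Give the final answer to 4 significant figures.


T1 = Te + T2 = 97.9630 + 15.9130
T1 = 113.9 kN


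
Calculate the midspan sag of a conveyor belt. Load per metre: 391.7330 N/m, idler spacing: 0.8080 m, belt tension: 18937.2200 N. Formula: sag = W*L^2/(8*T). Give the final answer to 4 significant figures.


sag = 391.7330 * 0.8080^2 / (8 * 18937.2200)
sag = 0.001688 m


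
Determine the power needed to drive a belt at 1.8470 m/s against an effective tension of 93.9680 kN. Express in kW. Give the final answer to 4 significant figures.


P = Te * v = 93.9680 * 1.8470
P = 173.6 kW


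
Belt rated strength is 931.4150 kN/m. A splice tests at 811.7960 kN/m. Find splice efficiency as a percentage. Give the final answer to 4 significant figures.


Eff = 811.7960 / 931.4150 * 100
Eff = 87.16 %


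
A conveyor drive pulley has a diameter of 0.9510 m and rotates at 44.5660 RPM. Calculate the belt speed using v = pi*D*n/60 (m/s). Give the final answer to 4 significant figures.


v = pi * 0.9510 * 44.5660 / 60
v = 2.219 m/s


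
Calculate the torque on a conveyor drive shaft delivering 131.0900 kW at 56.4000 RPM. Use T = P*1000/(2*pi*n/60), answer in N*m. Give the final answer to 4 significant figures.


omega = 2*pi*56.4000/60 = 5.90619 rad/s
T = 131.0900*1000 / 5.90619
T = 22200 N*m


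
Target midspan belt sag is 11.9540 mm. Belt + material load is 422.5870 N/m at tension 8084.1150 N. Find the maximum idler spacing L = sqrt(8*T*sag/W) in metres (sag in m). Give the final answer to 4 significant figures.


sag = 11.9540/1000 = 0.011954 m
L = sqrt(8 * 8084.1150 * 0.011954 / 422.5870)
L = 1.353 m


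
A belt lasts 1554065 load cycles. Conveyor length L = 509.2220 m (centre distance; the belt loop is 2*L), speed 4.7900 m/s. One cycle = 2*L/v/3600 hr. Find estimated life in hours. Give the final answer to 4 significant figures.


cycle_time = 2 * 509.2220 / 4.7900 / 3600 = 0.0590608 hr
life = 1554065 * 0.0590608 = 91780 hours


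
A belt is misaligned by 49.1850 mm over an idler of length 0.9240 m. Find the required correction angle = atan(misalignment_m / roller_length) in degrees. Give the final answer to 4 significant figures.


misalign_m = 49.1850 / 1000 = 0.049185 m
angle = atan(0.049185 / 0.9240)
angle = 3.047 deg


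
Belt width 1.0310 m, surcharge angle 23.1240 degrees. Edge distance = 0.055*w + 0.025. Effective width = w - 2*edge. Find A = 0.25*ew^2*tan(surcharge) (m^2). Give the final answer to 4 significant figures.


edge = 0.055*1.0310 + 0.025 = 0.081705 m
ew = 1.0310 - 2*0.081705 = 0.86759 m
A = 0.25 * 0.86759^2 * tan(23.1240 deg)
A = 0.08036 m^2


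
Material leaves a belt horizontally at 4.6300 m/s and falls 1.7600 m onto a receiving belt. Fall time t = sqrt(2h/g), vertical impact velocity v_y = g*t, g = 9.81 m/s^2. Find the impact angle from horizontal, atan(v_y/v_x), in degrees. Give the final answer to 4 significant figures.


t = sqrt(2*1.7600/9.81) = 0.599014 s
v_y = 9.81 * 0.599014 = 5.87633 m/s
angle = atan(5.87633 / 4.6300) = 51.77 deg


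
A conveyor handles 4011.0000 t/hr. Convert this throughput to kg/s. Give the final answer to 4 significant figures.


m_dot = 4011.0000 * 1000 / 3600
m_dot = 1114 kg/s


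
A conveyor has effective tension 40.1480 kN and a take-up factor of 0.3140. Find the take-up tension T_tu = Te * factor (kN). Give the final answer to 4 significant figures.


T_tu = 40.1480 * 0.3140
T_tu = 12.61 kN


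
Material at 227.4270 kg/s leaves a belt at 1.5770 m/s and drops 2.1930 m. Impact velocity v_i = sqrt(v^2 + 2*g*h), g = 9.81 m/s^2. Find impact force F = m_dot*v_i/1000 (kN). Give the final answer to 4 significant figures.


v_i = sqrt(1.5770^2 + 2*9.81*2.1930) = 6.74638 m/s
F = 227.4270 * 6.74638 / 1000
F = 1.534 kN


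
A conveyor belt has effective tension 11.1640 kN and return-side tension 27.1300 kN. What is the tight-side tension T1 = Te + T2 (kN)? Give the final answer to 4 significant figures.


T1 = Te + T2 = 11.1640 + 27.1300
T1 = 38.29 kN


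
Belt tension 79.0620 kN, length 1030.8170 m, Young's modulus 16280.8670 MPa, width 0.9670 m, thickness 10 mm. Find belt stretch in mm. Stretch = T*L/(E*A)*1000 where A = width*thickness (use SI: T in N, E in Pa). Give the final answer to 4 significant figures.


A = 0.9670 * 0.01 = 0.00967 m^2
Stretch = 79.0620*1000 * 1030.8170 / (16280.8670e6 * 0.00967) * 1000
Stretch = 517.7 mm


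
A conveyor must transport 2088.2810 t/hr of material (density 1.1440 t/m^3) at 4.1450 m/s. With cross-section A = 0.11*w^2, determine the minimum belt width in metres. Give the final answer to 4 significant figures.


A_req = 2088.2810 / (4.1450 * 1.1440 * 3600) = 0.122331 m^2
w = sqrt(0.122331 / 0.11)
w = 1.055 m


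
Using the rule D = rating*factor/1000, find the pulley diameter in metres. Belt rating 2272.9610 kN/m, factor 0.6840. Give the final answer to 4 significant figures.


D = 2272.9610 * 0.6840 / 1000
D = 1.555 m


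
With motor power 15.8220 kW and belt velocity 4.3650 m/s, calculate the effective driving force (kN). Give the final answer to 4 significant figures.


Te = P / v = 15.8220 / 4.3650
Te = 3.625 kN


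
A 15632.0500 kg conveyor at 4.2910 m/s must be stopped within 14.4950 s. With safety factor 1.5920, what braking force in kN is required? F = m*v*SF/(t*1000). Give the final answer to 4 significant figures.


F = 15632.0500 * 4.2910 / 14.4950 * 1.5920 / 1000
F = 7.367 kN


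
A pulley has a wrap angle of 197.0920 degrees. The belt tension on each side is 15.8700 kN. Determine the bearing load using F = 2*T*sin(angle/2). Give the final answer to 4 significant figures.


F = 2 * 15.8700 * sin(197.0920/2 deg)
F = 31.39 kN


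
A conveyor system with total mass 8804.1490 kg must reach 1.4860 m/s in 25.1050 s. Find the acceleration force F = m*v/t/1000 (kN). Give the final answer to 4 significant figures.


F = 8804.1490 * 1.4860 / 25.1050 / 1000
F = 0.5211 kN


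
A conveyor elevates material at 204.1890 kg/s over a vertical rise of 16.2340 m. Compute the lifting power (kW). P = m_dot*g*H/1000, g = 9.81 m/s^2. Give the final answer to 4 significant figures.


P = 204.1890 * 9.81 * 16.2340 / 1000
P = 32.52 kW


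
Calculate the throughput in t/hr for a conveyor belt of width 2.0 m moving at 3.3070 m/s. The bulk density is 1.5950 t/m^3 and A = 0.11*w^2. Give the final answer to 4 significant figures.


A = 0.11 * 2.0^2 = 0.44 m^2
C = 0.44 * 3.3070 * 1.5950 * 3600
C = 8355 t/hr


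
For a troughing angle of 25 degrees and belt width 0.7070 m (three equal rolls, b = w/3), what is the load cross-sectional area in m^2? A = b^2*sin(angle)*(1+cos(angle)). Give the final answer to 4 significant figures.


b = 0.7070/3 = 0.235667 m
A = 0.235667^2 * sin(25 deg) * (1 + cos(25 deg))
A = 0.04474 m^2


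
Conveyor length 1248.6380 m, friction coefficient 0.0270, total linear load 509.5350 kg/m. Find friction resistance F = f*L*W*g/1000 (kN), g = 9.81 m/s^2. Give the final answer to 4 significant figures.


F = 0.0270 * 1248.6380 * 509.5350 * 9.81 / 1000
F = 168.5 kN


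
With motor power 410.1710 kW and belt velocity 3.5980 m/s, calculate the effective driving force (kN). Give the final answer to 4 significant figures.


Te = P / v = 410.1710 / 3.5980
Te = 114.0 kN


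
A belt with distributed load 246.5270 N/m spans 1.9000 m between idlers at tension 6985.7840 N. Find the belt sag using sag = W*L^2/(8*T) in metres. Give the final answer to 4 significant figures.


sag = 246.5270 * 1.9000^2 / (8 * 6985.7840)
sag = 0.01592 m


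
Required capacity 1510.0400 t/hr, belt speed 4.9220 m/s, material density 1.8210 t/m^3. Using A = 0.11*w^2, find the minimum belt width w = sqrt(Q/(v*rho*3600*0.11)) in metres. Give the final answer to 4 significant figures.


A_req = 1510.0400 / (4.9220 * 1.8210 * 3600) = 0.0467988 m^2
w = sqrt(0.0467988 / 0.11)
w = 0.6523 m


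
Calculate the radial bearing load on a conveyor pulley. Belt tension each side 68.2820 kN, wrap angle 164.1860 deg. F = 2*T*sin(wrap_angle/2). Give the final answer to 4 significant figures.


F = 2 * 68.2820 * sin(164.1860/2 deg)
F = 135.3 kN


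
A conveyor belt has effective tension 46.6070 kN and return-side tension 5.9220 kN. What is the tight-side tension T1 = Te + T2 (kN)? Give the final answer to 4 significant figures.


T1 = Te + T2 = 46.6070 + 5.9220
T1 = 52.53 kN


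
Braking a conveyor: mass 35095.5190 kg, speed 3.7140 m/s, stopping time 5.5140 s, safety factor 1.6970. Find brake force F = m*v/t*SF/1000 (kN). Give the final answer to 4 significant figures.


F = 35095.5190 * 3.7140 / 5.5140 * 1.6970 / 1000
F = 40.12 kN


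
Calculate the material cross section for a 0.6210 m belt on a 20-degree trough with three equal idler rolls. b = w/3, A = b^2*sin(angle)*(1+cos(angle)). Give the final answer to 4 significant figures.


b = 0.6210/3 = 0.207 m
A = 0.207^2 * sin(20 deg) * (1 + cos(20 deg))
A = 0.02843 m^2


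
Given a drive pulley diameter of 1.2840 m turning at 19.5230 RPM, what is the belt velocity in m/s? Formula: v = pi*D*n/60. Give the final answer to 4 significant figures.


v = pi * 1.2840 * 19.5230 / 60
v = 1.313 m/s


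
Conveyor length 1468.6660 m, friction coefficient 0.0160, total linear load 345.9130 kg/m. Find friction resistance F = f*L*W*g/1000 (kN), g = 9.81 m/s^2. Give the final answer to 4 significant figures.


F = 0.0160 * 1468.6660 * 345.9130 * 9.81 / 1000
F = 79.74 kN


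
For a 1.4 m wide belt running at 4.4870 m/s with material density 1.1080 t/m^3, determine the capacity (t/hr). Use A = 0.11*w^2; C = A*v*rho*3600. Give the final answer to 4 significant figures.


A = 0.11 * 1.4^2 = 0.2156 m^2
C = 0.2156 * 4.4870 * 1.1080 * 3600
C = 3859 t/hr


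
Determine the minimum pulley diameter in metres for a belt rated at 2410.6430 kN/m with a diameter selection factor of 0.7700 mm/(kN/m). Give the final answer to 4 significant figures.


D = 2410.6430 * 0.7700 / 1000
D = 1.856 m


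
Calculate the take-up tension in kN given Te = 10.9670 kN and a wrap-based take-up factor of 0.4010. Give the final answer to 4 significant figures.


T_tu = 10.9670 * 0.4010
T_tu = 4.398 kN


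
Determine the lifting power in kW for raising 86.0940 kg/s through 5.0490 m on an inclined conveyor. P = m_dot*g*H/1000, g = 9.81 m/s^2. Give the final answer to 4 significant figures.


P = 86.0940 * 9.81 * 5.0490 / 1000
P = 4.264 kW


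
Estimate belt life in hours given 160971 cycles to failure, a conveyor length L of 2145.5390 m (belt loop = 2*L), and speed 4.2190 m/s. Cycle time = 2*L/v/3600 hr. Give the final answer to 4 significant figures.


cycle_time = 2 * 2145.5390 / 4.2190 / 3600 = 0.282523 hr
life = 160971 * 0.282523 = 45480 hours


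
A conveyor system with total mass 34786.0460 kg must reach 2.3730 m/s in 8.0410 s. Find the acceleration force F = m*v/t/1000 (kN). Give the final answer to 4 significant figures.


F = 34786.0460 * 2.3730 / 8.0410 / 1000
F = 10.27 kN


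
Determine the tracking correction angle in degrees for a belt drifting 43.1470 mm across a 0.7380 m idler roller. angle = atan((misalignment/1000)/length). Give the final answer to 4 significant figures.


misalign_m = 43.1470 / 1000 = 0.043147 m
angle = atan(0.043147 / 0.7380)
angle = 3.346 deg


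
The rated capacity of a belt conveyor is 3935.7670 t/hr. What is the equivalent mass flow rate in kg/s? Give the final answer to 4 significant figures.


m_dot = 3935.7670 * 1000 / 3600
m_dot = 1093 kg/s


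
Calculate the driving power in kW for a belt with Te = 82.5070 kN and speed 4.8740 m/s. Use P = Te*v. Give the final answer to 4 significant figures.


P = Te * v = 82.5070 * 4.8740
P = 402.1 kW


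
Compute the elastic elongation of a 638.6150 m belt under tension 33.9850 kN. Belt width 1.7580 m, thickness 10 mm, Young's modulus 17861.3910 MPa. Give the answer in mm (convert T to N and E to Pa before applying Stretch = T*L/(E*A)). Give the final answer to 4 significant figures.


A = 1.7580 * 0.01 = 0.01758 m^2
Stretch = 33.9850*1000 * 638.6150 / (17861.3910e6 * 0.01758) * 1000
Stretch = 69.12 mm


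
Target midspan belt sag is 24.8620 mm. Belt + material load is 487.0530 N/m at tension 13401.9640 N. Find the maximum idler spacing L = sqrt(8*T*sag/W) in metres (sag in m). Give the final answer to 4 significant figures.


sag = 24.8620/1000 = 0.024862 m
L = sqrt(8 * 13401.9640 * 0.024862 / 487.0530)
L = 2.339 m


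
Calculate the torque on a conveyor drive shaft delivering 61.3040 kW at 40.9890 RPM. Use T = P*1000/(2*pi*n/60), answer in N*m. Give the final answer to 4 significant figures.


omega = 2*pi*40.9890/60 = 4.29236 rad/s
T = 61.3040*1000 / 4.29236
T = 14280 N*m


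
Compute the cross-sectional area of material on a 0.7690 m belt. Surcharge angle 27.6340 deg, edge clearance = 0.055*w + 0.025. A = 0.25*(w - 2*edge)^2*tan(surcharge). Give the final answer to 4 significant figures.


edge = 0.055*0.7690 + 0.025 = 0.067295 m
ew = 0.7690 - 2*0.067295 = 0.63441 m
A = 0.25 * 0.63441^2 * tan(27.6340 deg)
A = 0.05268 m^2


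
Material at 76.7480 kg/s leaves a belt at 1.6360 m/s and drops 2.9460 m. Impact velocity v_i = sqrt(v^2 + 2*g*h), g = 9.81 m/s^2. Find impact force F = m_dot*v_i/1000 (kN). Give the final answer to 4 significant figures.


v_i = sqrt(1.6360^2 + 2*9.81*2.9460) = 7.7767 m/s
F = 76.7480 * 7.7767 / 1000
F = 0.5968 kN


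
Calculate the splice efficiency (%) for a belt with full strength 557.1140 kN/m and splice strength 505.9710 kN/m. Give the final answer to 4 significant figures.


Eff = 505.9710 / 557.1140 * 100
Eff = 90.82 %


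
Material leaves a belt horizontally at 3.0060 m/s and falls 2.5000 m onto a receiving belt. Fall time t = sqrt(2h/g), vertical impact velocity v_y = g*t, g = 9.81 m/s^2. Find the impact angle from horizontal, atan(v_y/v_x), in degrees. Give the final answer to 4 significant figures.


t = sqrt(2*2.5000/9.81) = 0.713922 s
v_y = 9.81 * 0.713922 = 7.00357 m/s
angle = atan(7.00357 / 3.0060) = 66.77 deg


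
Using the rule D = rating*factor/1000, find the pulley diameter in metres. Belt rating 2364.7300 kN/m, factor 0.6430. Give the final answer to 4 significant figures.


D = 2364.7300 * 0.6430 / 1000
D = 1.521 m


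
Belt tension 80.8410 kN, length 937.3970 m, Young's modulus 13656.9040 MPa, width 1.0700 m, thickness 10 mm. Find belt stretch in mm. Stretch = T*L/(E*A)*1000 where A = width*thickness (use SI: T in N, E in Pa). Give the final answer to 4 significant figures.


A = 1.0700 * 0.01 = 0.01070 m^2
Stretch = 80.8410*1000 * 937.3970 / (13656.9040e6 * 0.01070) * 1000
Stretch = 518.6 mm


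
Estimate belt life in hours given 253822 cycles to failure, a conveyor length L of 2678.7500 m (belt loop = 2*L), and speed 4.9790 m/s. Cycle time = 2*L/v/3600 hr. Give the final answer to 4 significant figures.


cycle_time = 2 * 2678.7500 / 4.9790 / 3600 = 0.298894 hr
life = 253822 * 0.298894 = 75870 hours


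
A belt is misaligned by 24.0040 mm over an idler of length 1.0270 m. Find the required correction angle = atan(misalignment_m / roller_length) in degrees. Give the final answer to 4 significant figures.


misalign_m = 24.0040 / 1000 = 0.024004 m
angle = atan(0.024004 / 1.0270)
angle = 1.339 deg


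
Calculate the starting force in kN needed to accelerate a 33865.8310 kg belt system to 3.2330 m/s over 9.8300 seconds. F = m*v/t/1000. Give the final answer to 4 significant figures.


F = 33865.8310 * 3.2330 / 9.8300 / 1000
F = 11.14 kN


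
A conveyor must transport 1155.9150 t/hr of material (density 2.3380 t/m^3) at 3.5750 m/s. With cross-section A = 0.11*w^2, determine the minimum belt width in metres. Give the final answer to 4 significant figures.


A_req = 1155.9150 / (3.5750 * 2.3380 * 3600) = 0.0384152 m^2
w = sqrt(0.0384152 / 0.11)
w = 0.5910 m


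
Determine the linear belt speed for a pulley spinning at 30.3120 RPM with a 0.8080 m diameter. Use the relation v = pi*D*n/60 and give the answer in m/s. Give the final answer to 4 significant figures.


v = pi * 0.8080 * 30.3120 / 60
v = 1.282 m/s


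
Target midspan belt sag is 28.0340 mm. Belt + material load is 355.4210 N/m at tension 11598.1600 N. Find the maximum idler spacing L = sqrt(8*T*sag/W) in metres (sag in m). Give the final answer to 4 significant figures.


sag = 28.0340/1000 = 0.028034 m
L = sqrt(8 * 11598.1600 * 0.028034 / 355.4210)
L = 2.705 m


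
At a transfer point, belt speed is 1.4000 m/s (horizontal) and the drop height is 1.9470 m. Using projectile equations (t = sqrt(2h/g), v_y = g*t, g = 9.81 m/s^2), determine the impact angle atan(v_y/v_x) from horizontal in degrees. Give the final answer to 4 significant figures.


t = sqrt(2*1.9470/9.81) = 0.630033 s
v_y = 9.81 * 0.630033 = 6.18062 m/s
angle = atan(6.18062 / 1.4000) = 77.24 deg


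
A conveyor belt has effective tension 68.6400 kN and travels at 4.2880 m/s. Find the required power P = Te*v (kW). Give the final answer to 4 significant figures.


P = Te * v = 68.6400 * 4.2880
P = 294.3 kW


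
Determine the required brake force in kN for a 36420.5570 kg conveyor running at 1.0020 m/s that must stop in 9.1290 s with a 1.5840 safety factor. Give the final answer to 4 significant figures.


F = 36420.5570 * 1.0020 / 9.1290 * 1.5840 / 1000
F = 6.332 kN


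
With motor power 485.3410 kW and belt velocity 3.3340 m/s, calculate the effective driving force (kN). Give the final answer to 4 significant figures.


Te = P / v = 485.3410 / 3.3340
Te = 145.6 kN


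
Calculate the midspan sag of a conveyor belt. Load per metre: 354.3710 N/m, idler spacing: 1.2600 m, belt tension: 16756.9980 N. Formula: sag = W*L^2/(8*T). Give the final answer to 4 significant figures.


sag = 354.3710 * 1.2600^2 / (8 * 16756.9980)
sag = 0.004197 m


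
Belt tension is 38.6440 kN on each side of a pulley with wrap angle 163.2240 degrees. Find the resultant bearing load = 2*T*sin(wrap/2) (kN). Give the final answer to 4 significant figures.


F = 2 * 38.6440 * sin(163.2240/2 deg)
F = 76.46 kN


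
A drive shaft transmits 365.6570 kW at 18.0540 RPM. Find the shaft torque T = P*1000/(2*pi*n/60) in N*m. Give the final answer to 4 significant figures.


omega = 2*pi*18.0540/60 = 1.89061 rad/s
T = 365.6570*1000 / 1.89061
T = 193400 N*m


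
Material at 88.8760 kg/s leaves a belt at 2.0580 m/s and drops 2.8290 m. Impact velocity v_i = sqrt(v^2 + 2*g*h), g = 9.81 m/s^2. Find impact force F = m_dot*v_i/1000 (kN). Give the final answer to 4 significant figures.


v_i = sqrt(2.0580^2 + 2*9.81*2.8290) = 7.72919 m/s
F = 88.8760 * 7.72919 / 1000
F = 0.6869 kN


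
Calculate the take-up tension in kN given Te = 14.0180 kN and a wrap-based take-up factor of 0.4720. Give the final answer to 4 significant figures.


T_tu = 14.0180 * 0.4720
T_tu = 6.616 kN


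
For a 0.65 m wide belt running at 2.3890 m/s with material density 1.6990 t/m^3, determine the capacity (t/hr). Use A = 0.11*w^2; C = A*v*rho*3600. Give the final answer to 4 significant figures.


A = 0.11 * 0.65^2 = 0.046475 m^2
C = 0.046475 * 2.3890 * 1.6990 * 3600
C = 679.1 t/hr
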